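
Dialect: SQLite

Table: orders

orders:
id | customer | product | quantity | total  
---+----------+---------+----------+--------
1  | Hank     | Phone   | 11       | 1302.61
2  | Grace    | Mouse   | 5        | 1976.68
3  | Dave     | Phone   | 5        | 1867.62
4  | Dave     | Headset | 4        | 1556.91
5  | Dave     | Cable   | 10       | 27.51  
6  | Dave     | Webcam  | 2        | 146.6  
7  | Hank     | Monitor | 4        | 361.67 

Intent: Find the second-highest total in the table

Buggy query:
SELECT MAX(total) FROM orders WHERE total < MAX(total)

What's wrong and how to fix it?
Bug: The inner MAX is an aggregate inside WHERE, which is not allowed

Fix: Put the inner MAX in a scalar subquery

Corrected query:
SELECT MAX(total) FROM orders WHERE total < (SELECT MAX(total) FROM orders)

Result:
MAX(total)
----------
1867.62   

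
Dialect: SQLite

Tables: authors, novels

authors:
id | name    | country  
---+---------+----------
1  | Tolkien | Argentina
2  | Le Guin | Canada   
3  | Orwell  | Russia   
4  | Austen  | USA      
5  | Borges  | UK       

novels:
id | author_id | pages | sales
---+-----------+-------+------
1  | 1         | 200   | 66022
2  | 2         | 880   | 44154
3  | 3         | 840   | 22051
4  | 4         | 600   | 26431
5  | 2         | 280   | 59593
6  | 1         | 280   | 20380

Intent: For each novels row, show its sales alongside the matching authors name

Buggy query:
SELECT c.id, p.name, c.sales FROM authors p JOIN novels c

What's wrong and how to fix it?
Bug: JOIN with no ON clause produces a cartesian product; every novels row pairs with every authors row

Fix: Specify the join condition linking the foreign key to the parent id

Corrected query:
SELECT c.id, p.name, c.sales FROM authors p JOIN novels c ON c.author_id = p.id

Result:
id | name    | sales
---+---------+------
1  | Tolkien | 66022
2  | Le Guin | 44154
3  | Orwell  | 22051
4  | Austen  | 26431
5  | Le Guin | 59593
6  | Tolkien | 20380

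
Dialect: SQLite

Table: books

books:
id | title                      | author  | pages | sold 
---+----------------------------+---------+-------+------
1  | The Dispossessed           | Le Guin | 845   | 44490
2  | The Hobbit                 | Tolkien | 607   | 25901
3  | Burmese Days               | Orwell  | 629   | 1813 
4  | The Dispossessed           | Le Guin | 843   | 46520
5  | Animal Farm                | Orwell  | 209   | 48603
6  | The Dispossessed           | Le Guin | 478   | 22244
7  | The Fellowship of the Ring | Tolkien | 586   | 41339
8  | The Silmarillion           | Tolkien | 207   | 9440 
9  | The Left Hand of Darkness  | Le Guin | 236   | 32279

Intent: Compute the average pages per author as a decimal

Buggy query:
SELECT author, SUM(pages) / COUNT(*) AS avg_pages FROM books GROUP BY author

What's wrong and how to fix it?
Bug: SUM(pages) and COUNT(*) are both integers; the division truncates the fractional part

Fix: Cast one side to REAL so the division keeps the fractional part

Corrected query:
SELECT author, SUM(pages) * 1.0 / COUNT(*) AS avg_pages FROM books GROUP BY author

Result:
author  | avg_pages 
--------+-----------
Le Guin | 600.5     
Orwell  | 419       
Tolkien | 466.666667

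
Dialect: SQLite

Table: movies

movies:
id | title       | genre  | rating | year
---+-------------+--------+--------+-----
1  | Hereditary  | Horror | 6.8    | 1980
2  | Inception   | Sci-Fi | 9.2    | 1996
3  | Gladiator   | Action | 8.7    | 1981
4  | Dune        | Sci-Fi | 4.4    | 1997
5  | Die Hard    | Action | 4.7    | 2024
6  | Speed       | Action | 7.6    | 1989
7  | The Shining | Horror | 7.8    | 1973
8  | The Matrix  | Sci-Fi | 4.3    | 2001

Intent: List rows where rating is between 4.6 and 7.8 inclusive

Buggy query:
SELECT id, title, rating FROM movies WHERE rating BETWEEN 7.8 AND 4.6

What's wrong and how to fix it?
Bug: BETWEEN expects the lower bound first; with 7.8 AND 4.6 the range is empty

Fix: Swap the bounds so the smaller value comes first

Corrected query:
SELECT id, title, rating FROM movies WHERE rating BETWEEN 4.6 AND 7.8

Result:
id | title       | rating
---+-------------+-------
1  | Hereditary  | 6.8   
5  | Die Hard    | 4.7   
6  | Speed       | 7.6   
7  | The Shining | 7.8   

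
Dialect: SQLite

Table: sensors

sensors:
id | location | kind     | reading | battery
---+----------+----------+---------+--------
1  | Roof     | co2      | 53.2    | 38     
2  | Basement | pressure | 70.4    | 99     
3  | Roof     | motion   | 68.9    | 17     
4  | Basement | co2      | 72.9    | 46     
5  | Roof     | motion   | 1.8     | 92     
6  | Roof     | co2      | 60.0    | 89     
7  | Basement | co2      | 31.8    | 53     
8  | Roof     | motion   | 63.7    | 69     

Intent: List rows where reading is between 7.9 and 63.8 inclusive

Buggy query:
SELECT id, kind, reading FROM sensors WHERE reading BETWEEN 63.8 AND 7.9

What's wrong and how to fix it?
Bug: BETWEEN expects the lower bound first; with 63.8 AND 7.9 the range is empty

Fix: Swap the bounds so the smaller value comes first

Corrected query:
SELECT id, kind, reading FROM sensors WHERE reading BETWEEN 7.9 AND 63.8

Result:
id | kind   | reading
---+--------+--------
1  | co2    | 53.2   
6  | co2    | 60     
7  | co2    | 31.8   
8  | motion | 63.7   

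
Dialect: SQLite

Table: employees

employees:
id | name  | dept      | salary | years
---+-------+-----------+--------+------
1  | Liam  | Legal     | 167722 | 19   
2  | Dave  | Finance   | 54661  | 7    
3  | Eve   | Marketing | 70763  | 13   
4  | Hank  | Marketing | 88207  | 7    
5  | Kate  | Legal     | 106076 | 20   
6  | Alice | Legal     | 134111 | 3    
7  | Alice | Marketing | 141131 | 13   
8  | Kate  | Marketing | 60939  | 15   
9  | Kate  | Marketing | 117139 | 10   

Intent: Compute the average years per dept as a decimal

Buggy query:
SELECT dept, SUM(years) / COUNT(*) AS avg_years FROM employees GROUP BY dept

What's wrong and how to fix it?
Bug: Both operands are integers, so '/' performs integer division and truncates

Fix: Cast one side to REAL so the division keeps the fractional part

Corrected query:
SELECT dept, SUM(years) * 1.0 / COUNT(*) AS avg_years FROM employees GROUP BY dept

Result:
dept      | avg_years
----------+----------
Finance   | 7        
Legal     | 14       
Marketing | 11.6     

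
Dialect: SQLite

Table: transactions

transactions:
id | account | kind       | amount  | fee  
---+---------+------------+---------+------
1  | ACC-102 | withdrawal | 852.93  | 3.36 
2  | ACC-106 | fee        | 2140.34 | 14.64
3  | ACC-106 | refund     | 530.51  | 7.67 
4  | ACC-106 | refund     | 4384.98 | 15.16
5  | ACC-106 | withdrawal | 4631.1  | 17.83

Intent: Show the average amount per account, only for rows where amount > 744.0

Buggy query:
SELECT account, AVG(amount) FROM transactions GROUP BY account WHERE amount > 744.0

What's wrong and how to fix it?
Bug: Row-level WHERE must come before GROUP BY in the clause order

Fix: Move the WHERE clause before GROUP BY

Corrected query:
SELECT account, AVG(amount) FROM transactions WHERE amount > 744.0 GROUP BY account

Result:
account | AVG(amount)
--------+------------
ACC-102 | 852.93     
ACC-106 | 3718.806667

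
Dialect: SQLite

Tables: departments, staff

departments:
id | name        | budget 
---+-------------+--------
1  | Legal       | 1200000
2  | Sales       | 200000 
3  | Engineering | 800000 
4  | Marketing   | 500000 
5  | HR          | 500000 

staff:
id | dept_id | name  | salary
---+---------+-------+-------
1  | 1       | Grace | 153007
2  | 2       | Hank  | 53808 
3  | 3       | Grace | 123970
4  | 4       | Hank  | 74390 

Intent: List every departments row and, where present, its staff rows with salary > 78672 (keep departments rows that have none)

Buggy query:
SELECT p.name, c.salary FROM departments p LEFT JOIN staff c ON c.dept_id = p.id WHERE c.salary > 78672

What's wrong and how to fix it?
Bug: Filtering c.salary in WHERE discards the NULL rows produced by LEFT JOIN, turning it into an inner join

Fix: Move the right-table condition into the ON clause so unmatched parents are kept

Corrected query:
SELECT p.name, c.salary FROM departments p LEFT JOIN staff c ON c.dept_id = p.id AND c.salary > 78672

Result:
name        | salary
------------+-------
Legal       | 153007
Sales       | NULL  
Engineering | 123970
Marketing   | NULL  
HR          | NULL  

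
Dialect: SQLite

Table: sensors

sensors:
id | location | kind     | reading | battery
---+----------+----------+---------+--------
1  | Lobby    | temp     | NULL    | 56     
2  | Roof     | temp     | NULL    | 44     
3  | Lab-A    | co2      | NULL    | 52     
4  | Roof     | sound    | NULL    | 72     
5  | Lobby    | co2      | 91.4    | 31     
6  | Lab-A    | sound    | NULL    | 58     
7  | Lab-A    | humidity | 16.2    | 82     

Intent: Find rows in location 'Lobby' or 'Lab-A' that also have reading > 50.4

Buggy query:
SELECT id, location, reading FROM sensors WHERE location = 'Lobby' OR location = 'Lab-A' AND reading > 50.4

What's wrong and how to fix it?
Bug: AND binds tighter than OR, so this parses as location = 'Lobby' OR (location = 'Lab-A' AND reading > 50.4)

Fix: Group the OR with parentheses (or use IN), then AND the threshold

Corrected query:
SELECT id, location, reading FROM sensors WHERE (location = 'Lobby' OR location = 'Lab-A') AND reading > 50.4

Result:
id | location | reading
---+----------+--------
5  | Lobby    | 91.4   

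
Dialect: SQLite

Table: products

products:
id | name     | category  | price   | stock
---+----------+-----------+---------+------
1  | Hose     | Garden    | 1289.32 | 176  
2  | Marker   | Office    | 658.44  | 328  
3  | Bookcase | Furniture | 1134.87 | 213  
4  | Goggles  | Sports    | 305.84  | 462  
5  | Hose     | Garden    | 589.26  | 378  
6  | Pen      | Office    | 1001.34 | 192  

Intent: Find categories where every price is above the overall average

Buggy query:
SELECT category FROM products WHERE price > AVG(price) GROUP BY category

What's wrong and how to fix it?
Bug: AVG() is an aggregate; it can't sit directly in WHERE

Fix: Use a subquery for AVG and a HAVING MIN(...) filter so the condition holds for every row in the group

Corrected query:
SELECT category FROM products GROUP BY category HAVING MIN(price) > (SELECT AVG(price) FROM products)

Result:
category 
---------
Furniture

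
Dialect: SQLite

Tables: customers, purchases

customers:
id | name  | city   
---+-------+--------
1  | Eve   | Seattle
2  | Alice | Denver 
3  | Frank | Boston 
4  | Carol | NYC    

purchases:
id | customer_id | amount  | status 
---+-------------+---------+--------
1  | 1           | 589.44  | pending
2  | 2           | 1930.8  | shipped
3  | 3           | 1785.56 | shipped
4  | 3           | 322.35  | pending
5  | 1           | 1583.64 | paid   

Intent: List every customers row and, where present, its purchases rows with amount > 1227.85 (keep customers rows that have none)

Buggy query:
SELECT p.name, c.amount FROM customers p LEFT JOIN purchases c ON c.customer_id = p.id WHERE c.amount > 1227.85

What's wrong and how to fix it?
Bug: A WHERE condition on the right-hand table after LEFT JOIN drops unmatched parents

Fix: Put 'c.amount > 1227.85' in the JOIN's ON clause instead of WHERE

Corrected query:
SELECT p.name, c.amount FROM customers p LEFT JOIN purchases c ON c.customer_id = p.id AND c.amount > 1227.85

Result:
name  | amount 
------+--------
Eve   | 1583.64
Alice | 1930.8 
Frank | 1785.56
Carol | NULL   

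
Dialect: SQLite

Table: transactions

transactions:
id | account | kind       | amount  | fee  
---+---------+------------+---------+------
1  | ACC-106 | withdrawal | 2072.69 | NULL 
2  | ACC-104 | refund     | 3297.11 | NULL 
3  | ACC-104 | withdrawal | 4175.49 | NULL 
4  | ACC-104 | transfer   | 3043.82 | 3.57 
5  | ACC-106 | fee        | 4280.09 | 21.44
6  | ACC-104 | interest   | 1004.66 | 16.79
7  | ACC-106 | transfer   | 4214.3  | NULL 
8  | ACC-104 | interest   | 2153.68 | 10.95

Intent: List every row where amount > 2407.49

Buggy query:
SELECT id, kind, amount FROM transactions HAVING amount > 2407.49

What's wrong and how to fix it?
Bug: This is a non-aggregate query (no GROUP BY, no aggregates), so in SQLite the HAVING clause is invalid here; a row-level condition belongs in WHERE

Fix: Use WHERE for row-level filtering

Corrected query:
SELECT id, kind, amount FROM transactions WHERE amount > 2407.49

Result:
id | kind       | amount 
---+------------+--------
2  | refund     | 3297.11
3  | withdrawal | 4175.49
4  | transfer   | 3043.82
5  | fee        | 4280.09
7  | transfer   | 4214.3 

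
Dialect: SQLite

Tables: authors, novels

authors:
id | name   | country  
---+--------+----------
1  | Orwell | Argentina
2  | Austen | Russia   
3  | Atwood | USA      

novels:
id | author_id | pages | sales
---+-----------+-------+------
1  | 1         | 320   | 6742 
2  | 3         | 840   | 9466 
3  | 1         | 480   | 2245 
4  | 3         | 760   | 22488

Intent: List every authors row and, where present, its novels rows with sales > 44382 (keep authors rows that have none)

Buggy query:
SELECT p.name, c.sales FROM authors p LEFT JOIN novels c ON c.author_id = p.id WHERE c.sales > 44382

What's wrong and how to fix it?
Bug: Filtering c.sales in WHERE discards the NULL rows produced by LEFT JOIN, turning it into an inner join

Fix: Move the right-table condition into the ON clause so unmatched parents are kept

Corrected query:
SELECT p.name, c.sales FROM authors p LEFT JOIN novels c ON c.author_id = p.id AND c.sales > 44382

Result:
name   | sales
-------+------
Orwell | NULL 
Austen | NULL 
Atwood | NULL 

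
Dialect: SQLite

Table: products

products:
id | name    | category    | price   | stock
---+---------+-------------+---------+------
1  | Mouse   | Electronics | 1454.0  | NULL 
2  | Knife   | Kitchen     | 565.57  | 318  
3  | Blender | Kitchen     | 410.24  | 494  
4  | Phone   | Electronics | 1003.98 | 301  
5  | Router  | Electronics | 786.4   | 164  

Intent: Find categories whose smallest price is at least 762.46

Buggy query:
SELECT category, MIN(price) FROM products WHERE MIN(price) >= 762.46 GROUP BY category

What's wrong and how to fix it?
Bug: MIN() in WHERE is a misuse of aggregate

Fix: Use HAVING for the per-group MIN condition

Corrected query:
SELECT category, MIN(price) FROM products GROUP BY category HAVING MIN(price) >= 762.46

Result:
category    | MIN(price)
------------+-----------
Electronics | 786.4     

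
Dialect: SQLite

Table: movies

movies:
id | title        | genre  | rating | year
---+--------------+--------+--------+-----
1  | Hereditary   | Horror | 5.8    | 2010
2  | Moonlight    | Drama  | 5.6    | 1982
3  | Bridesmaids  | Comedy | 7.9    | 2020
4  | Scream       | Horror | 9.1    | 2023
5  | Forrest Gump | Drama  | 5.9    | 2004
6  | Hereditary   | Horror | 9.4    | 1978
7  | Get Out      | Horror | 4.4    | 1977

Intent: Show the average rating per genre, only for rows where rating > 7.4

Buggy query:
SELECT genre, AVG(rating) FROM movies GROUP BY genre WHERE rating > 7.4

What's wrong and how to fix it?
Bug: Row-level WHERE must come before GROUP BY in the clause order

Fix: Place WHERE between FROM and GROUP BY

Corrected query:
SELECT genre, AVG(rating) FROM movies WHERE rating > 7.4 GROUP BY genre

Result:
genre  | AVG(rating)
-------+------------
Comedy | 7.9        
Horror | 9.25       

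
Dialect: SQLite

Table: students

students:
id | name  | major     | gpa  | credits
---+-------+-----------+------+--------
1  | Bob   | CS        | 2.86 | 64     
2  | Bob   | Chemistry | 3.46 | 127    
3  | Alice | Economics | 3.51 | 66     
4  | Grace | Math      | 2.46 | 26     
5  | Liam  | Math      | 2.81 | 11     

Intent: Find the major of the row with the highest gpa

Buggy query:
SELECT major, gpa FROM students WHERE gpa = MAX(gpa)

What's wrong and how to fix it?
Bug: MAX(gpa) is an aggregate and cannot be used directly in WHERE

Fix: Wrap MAX in a scalar subquery so WHERE compares against a single value

Corrected query:
SELECT major, gpa FROM students WHERE gpa = (SELECT MAX(gpa) FROM students)

Result:
major     | gpa 
----------+-----
Economics | 3.51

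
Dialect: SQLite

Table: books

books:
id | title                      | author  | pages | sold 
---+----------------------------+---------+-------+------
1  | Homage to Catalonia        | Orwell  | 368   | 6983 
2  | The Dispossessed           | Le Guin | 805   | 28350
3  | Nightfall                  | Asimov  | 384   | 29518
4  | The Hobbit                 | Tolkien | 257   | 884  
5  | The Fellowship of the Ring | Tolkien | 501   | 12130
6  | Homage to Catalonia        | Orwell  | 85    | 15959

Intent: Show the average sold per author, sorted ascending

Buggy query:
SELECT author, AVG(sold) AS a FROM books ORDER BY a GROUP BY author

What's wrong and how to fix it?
Bug: GROUP BY must precede ORDER BY

Fix: Reorder: SELECT … FROM … GROUP BY … ORDER BY …

Corrected query:
SELECT author, AVG(sold) AS a FROM books GROUP BY author ORDER BY a

Result:
author  | a    
--------+------
Tolkien | 6507 
Orwell  | 11471
Le Guin | 28350
Asimov  | 29518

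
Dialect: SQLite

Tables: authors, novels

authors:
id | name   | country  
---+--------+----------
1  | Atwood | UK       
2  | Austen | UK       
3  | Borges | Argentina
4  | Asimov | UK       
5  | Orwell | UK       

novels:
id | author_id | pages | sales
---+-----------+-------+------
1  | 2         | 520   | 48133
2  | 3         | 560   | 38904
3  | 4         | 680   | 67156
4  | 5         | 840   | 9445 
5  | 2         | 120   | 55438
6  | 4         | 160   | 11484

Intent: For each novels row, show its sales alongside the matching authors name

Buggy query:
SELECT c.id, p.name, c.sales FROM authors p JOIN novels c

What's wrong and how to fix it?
Bug: JOIN with no ON clause produces a cartesian product; every novels row pairs with every authors row

Fix: Add ON c.author_id = p.id to the JOIN

Corrected query:
SELECT c.id, p.name, c.sales FROM authors p JOIN novels c ON c.author_id = p.id

Result:
id | name   | sales
---+--------+------
1  | Austen | 48133
2  | Borges | 38904
3  | Asimov | 67156
4  | Orwell | 9445 
5  | Austen | 55438
6  | Asimov | 11484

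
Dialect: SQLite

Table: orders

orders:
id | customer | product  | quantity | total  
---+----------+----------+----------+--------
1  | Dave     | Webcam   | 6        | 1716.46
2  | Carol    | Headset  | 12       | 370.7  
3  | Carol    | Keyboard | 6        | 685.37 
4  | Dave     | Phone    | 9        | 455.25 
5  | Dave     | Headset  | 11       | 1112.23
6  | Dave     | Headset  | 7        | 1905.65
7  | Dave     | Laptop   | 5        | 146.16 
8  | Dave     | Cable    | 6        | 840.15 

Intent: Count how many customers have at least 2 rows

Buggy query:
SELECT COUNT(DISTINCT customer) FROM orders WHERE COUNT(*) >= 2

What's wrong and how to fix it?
Bug: WHERE filters individual rows, not groups, so a group-level COUNT is invalid there

Fix: Group first with HAVING COUNT(*) >= 2, then COUNT the resulting groups

Corrected query:
SELECT COUNT(*) FROM (SELECT customer FROM orders GROUP BY customer HAVING COUNT(*) >= 2)

Result:
COUNT(*)
--------
2       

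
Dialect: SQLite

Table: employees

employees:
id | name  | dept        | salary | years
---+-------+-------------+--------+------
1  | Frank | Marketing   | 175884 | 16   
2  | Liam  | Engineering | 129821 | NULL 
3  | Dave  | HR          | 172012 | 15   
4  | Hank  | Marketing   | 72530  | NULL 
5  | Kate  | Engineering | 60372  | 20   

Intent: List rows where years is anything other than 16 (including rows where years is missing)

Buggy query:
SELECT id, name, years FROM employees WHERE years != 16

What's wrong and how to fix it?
Bug: Inequality against NULL is unknown, not true; rows with NULL are dropped

Fix: Handle NULL separately with IS NULL alongside the inequality

Corrected query:
SELECT id, name, years FROM employees WHERE years != 16 OR years IS NULL

Result:
id | name | years
---+------+------
2  | Liam | NULL 
3  | Dave | 15   
4  | Hank | NULL 
5  | Kate | 20   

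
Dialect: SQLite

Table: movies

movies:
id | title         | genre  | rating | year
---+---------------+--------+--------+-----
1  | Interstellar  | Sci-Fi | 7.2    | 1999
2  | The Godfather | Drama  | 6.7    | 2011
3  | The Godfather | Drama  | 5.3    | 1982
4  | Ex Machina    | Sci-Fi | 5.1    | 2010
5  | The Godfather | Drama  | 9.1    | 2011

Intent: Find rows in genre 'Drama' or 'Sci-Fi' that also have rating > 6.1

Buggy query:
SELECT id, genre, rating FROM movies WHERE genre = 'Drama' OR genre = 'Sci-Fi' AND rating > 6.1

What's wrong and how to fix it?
Bug: AND binds tighter than OR, so this parses as genre = 'Drama' OR (genre = 'Sci-Fi' AND rating > 6.1)

Fix: Add parentheses around the OR so the AND applies to both alternatives

Corrected query:
SELECT id, genre, rating FROM movies WHERE (genre = 'Drama' OR genre = 'Sci-Fi') AND rating > 6.1

Result:
id | genre  | rating
---+--------+-------
1  | Sci-Fi | 7.2   
2  | Drama  | 6.7   
5  | Drama  | 9.1   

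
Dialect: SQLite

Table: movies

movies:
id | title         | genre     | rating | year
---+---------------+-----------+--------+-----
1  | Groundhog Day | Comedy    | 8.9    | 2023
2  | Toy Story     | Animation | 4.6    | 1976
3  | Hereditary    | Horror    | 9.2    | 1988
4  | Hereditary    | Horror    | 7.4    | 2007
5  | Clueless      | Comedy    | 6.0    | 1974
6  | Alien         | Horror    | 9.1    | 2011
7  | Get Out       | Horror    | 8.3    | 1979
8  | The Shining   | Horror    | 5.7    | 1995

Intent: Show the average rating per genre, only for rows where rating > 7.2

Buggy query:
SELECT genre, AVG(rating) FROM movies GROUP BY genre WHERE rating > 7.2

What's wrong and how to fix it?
Bug: Row-level WHERE must come before GROUP BY in the clause order

Fix: Place WHERE between FROM and GROUP BY

Corrected query:
SELECT genre, AVG(rating) FROM movies WHERE rating > 7.2 GROUP BY genre

Result:
genre  | AVG(rating)
-------+------------
Comedy | 8.9        
Horror | 8.5        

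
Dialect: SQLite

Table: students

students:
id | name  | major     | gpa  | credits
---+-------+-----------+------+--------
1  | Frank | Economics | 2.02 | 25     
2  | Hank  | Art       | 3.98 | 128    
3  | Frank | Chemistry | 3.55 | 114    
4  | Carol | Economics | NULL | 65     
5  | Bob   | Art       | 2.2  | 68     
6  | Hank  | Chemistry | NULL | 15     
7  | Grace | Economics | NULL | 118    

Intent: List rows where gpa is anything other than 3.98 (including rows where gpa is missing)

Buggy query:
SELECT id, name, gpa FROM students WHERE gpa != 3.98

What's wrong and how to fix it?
Bug: Inequality against NULL is unknown, not true; rows with NULL are dropped

Fix: Add an explicit OR gpa IS NULL to include the missing-value rows

Corrected query:
SELECT id, name, gpa FROM students WHERE gpa != 3.98 OR gpa IS NULL

Result:
id | name  | gpa 
---+-------+-----
1  | Frank | 2.02
3  | Frank | 3.55
4  | Carol | NULL
5  | Bob   | 2.2 
6  | Hank  | NULL
7  | Grace | NULL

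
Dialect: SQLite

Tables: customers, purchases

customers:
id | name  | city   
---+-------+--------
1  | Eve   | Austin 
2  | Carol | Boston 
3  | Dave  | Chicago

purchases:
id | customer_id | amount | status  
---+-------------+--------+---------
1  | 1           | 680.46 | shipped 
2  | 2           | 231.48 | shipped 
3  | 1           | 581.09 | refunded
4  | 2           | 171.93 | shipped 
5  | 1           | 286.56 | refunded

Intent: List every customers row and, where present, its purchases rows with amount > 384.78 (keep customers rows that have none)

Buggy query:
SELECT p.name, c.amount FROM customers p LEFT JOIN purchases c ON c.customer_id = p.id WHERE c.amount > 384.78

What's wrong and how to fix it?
Bug: Filtering c.amount in WHERE discards the NULL rows produced by LEFT JOIN, turning it into an inner join

Fix: Put 'c.amount > 384.78' in the JOIN's ON clause instead of WHERE

Corrected query:
SELECT p.name, c.amount FROM customers p LEFT JOIN purchases c ON c.customer_id = p.id AND c.amount > 384.78

Result:
name  | amount
------+-------
Eve   | 581.09
Eve   | 680.46
Carol | NULL  
Dave  | NULL  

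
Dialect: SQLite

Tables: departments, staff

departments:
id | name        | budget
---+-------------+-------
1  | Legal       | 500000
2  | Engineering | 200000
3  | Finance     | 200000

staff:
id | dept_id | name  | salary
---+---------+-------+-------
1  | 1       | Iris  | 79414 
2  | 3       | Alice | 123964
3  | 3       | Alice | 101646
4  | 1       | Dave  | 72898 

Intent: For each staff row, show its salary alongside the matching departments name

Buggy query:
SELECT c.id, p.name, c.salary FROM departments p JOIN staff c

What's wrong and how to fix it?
Bug: JOIN with no ON clause produces a cartesian product; every staff row pairs with every departments row

Fix: Add ON c.dept_id = p.id to the JOIN

Corrected query:
SELECT c.id, p.name, c.salary FROM departments p JOIN staff c ON c.dept_id = p.id

Result:
id | name    | salary
---+---------+-------
1  | Legal   | 79414 
2  | Finance | 123964
3  | Finance | 101646
4  | Legal   | 72898 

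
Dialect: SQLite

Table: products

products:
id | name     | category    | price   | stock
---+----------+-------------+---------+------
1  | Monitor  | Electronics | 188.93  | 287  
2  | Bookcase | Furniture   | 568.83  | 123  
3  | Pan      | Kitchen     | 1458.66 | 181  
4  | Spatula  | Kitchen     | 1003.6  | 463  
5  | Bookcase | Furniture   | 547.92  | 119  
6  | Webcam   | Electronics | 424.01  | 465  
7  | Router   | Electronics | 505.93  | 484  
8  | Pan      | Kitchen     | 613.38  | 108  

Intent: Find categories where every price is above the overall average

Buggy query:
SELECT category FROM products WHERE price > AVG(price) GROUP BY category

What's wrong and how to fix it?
Bug: WHERE evaluates per row before aggregation, so AVG() is unavailable

Fix: Use a subquery for AVG and a HAVING MIN(...) filter so the condition holds for every row in the group

Corrected query:
SELECT category FROM products GROUP BY category HAVING MIN(price) > (SELECT AVG(price) FROM products)

Result:
(no rows)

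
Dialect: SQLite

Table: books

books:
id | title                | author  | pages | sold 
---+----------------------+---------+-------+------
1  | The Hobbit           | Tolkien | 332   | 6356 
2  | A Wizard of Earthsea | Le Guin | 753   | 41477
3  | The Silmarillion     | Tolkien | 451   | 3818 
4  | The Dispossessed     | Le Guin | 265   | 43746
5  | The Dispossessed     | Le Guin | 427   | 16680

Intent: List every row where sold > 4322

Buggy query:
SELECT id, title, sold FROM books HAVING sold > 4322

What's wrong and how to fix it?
Bug: This is a non-aggregate query (no GROUP BY, no aggregates), so in SQLite the HAVING clause is invalid here; a row-level condition belongs in WHERE

Fix: Use WHERE for row-level filtering

Corrected query:
SELECT id, title, sold FROM books WHERE sold > 4322

Result:
id | title                | sold 
---+----------------------+------
1  | The Hobbit           | 6356 
2  | A Wizard of Earthsea | 41477
4  | The Dispossessed     | 43746
5  | The Dispossessed     | 16680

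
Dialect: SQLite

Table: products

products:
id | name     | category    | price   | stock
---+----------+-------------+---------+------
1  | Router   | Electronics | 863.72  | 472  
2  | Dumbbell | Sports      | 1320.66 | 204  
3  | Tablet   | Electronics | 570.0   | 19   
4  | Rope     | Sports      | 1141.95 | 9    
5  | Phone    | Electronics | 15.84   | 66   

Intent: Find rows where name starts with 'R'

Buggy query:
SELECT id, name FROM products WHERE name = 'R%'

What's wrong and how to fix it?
Bug: '=' compares the literal string including the % character; pattern matching needs LIKE

Fix: Use LIKE for wildcard pattern matching

Corrected query:
SELECT id, name FROM products WHERE name LIKE 'R%'

Result:
id | name  
---+-------
1  | Router
4  | Rope  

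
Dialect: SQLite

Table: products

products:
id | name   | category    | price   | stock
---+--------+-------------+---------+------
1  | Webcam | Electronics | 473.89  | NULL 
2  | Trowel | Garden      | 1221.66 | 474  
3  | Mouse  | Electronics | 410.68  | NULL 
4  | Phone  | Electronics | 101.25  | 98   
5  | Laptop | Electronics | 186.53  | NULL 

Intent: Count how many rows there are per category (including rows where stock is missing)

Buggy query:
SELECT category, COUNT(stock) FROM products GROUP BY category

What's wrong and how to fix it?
Bug: COUNT(stock) skips NULLs, so groups with missing stock are undercounted

Fix: Replace COUNT(stock) with COUNT(*)

Corrected query:
SELECT category, COUNT(*) FROM products GROUP BY category

Result:
category    | COUNT(*)
------------+---------
Electronics | 4       
Garden      | 1       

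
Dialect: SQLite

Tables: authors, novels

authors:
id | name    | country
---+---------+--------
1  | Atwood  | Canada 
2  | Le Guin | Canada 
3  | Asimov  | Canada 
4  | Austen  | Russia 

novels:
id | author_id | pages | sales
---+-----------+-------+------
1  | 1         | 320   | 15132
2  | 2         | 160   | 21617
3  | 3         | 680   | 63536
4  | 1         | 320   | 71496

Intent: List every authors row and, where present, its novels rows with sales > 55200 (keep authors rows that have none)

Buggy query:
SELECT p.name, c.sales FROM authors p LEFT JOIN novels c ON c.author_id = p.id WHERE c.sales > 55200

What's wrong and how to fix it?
Bug: Filtering c.sales in WHERE discards the NULL rows produced by LEFT JOIN, turning it into an inner join

Fix: Put 'c.sales > 55200' in the JOIN's ON clause instead of WHERE

Corrected query:
SELECT p.name, c.sales FROM authors p LEFT JOIN novels c ON c.author_id = p.id AND c.sales > 55200

Result:
name    | sales
--------+------
Atwood  | 71496
Le Guin | NULL 
Asimov  | 63536
Austen  | NULL 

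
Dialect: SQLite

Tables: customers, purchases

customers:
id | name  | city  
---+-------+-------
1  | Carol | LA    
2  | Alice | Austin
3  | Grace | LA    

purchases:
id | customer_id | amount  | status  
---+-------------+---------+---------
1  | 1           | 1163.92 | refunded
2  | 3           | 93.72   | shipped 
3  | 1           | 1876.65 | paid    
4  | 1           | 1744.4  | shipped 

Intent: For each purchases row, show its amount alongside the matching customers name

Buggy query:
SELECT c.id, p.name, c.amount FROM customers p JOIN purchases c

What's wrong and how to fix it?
Bug: Missing join condition: each purchases row is matched to all customers rows instead of just its own

Fix: Specify the join condition linking the foreign key to the parent id

Corrected query:
SELECT c.id, p.name, c.amount FROM customers p JOIN purchases c ON c.customer_id = p.id

Result:
id | name  | amount 
---+-------+--------
1  | Carol | 1163.92
2  | Grace | 93.72  
3  | Carol | 1876.65
4  | Carol | 1744.4 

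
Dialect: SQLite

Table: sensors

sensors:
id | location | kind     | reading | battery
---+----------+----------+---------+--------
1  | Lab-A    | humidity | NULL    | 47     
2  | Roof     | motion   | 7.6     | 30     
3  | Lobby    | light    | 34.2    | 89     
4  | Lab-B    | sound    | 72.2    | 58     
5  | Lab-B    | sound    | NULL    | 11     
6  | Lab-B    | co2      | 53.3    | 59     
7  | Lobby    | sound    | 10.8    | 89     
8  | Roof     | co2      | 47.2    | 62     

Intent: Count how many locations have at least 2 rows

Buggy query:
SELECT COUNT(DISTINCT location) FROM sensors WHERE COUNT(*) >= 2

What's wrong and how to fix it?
Bug: COUNT(*) cannot appear in WHERE; the per-group count doesn't exist yet

Fix: Group first with HAVING COUNT(*) >= 2, then COUNT the resulting groups

Corrected query:
SELECT COUNT(*) FROM (SELECT location FROM sensors GROUP BY location HAVING COUNT(*) >= 2)

Result:
COUNT(*)
--------
3       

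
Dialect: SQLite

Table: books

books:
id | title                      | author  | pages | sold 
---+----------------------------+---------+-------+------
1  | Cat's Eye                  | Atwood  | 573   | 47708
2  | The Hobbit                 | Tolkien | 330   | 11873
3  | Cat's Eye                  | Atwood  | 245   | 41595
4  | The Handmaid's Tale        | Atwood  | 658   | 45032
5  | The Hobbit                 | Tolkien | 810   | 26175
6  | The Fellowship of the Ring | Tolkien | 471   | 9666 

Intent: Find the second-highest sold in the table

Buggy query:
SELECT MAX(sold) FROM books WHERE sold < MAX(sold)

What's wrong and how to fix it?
Bug: MAX(sold) on the right of the comparison is an aggregate-in-WHERE error

Fix: Compute the overall MAX in a subquery, then take MAX of rows below it

Corrected query:
SELECT MAX(sold) FROM books WHERE sold < (SELECT MAX(sold) FROM books)

Result:
MAX(sold)
---------
45032    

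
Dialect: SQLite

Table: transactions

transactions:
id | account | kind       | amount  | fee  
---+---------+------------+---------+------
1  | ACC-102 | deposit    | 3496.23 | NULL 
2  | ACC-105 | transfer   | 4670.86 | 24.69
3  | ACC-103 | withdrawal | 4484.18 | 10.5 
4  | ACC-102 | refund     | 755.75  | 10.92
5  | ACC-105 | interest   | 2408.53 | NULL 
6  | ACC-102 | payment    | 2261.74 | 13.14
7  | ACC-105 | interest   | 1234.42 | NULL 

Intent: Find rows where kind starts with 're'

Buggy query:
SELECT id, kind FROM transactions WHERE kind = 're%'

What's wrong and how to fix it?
Bug: Wildcards only work with LIKE; '=' treats '%' as a literal character

Fix: Replace '=' with LIKE so 're%' is treated as a pattern

Corrected query:
SELECT id, kind FROM transactions WHERE kind LIKE 're%'

Result:
id | kind  
---+-------
4  | refund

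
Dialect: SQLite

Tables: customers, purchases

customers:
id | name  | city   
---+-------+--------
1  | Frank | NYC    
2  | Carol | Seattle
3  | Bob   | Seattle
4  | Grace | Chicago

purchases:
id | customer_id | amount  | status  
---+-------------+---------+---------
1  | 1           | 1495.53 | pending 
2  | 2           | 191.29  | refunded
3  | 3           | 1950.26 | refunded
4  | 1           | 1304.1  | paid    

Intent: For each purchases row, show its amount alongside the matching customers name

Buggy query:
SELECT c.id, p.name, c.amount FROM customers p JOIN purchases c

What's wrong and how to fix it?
Bug: Missing join condition: each purchases row is matched to all customers rows instead of just its own

Fix: Specify the join condition linking the foreign key to the parent id

Corrected query:
SELECT c.id, p.name, c.amount FROM customers p JOIN purchases c ON c.customer_id = p.id

Result:
id | name  | amount 
---+-------+--------
1  | Frank | 1495.53
2  | Carol | 191.29 
3  | Bob   | 1950.26
4  | Frank | 1304.1 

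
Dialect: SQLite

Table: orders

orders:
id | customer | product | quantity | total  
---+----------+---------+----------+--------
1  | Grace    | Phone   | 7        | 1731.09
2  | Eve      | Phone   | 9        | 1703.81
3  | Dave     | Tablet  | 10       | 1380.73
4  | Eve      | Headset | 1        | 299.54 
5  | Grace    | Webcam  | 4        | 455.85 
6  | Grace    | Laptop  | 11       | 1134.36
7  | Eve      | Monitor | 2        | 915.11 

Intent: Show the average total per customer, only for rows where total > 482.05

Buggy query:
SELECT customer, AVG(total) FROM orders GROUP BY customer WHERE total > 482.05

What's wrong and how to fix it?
Bug: Row-level WHERE must come before GROUP BY in the clause order

Fix: Move the WHERE clause before GROUP BY

Corrected query:
SELECT customer, AVG(total) FROM orders WHERE total > 482.05 GROUP BY customer

Result:
customer | AVG(total)
---------+-----------
Dave     | 1380.73   
Eve      | 1309.46   
Grace    | 1432.725  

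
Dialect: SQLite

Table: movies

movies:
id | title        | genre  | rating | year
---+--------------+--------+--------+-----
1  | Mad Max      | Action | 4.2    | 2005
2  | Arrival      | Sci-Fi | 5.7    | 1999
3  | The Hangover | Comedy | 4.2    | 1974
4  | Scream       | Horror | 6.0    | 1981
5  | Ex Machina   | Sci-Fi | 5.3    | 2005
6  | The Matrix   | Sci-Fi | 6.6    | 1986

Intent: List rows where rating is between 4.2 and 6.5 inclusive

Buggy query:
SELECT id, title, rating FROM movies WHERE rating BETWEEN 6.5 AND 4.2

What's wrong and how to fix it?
Bug: BETWEEN expects the lower bound first; with 6.5 AND 4.2 the range is empty

Fix: Write BETWEEN 4.2 AND 6.5

Corrected query:
SELECT id, title, rating FROM movies WHERE rating BETWEEN 4.2 AND 6.5

Result:
id | title        | rating
---+--------------+-------
1  | Mad Max      | 4.2   
2  | Arrival      | 5.7   
3  | The Hangover | 4.2   
4  | Scream       | 6     
5  | Ex Machina   | 5.3   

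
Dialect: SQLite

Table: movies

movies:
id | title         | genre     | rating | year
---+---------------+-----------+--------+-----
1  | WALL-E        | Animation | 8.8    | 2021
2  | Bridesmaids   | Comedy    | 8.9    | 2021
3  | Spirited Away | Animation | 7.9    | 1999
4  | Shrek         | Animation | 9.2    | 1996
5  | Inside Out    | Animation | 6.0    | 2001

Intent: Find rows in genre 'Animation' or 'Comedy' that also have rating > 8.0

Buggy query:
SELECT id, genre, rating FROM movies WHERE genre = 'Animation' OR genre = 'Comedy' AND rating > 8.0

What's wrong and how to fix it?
Bug: AND binds tighter than OR, so this parses as genre = 'Animation' OR (genre = 'Comedy' AND rating > 8.0)

Fix: Group the OR with parentheses (or use IN), then AND the threshold

Corrected query:
SELECT id, genre, rating FROM movies WHERE (genre = 'Animation' OR genre = 'Comedy') AND rating > 8.0

Result:
id | genre     | rating
---+-----------+-------
1  | Animation | 8.8   
2  | Comedy    | 8.9   
4  | Animation | 9.2   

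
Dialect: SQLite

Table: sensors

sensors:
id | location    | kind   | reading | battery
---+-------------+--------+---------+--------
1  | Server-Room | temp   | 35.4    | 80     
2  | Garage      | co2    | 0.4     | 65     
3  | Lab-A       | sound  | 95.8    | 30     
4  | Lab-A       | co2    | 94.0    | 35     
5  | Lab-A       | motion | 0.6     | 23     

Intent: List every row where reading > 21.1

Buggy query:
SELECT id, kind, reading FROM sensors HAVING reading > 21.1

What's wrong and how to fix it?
Bug: HAVING filters the output of aggregation, but this query has no GROUP BY and no aggregate functions, so SQLite rejects it (HAVING clause on a non-aggregate query); the condition here is per row

Fix: Replace HAVING with WHERE since the condition applies to individual rows

Corrected query:
SELECT id, kind, reading FROM sensors WHERE reading > 21.1

Result:
id | kind  | reading
---+-------+--------
1  | temp  | 35.4   
3  | sound | 95.8   
4  | co2   | 94     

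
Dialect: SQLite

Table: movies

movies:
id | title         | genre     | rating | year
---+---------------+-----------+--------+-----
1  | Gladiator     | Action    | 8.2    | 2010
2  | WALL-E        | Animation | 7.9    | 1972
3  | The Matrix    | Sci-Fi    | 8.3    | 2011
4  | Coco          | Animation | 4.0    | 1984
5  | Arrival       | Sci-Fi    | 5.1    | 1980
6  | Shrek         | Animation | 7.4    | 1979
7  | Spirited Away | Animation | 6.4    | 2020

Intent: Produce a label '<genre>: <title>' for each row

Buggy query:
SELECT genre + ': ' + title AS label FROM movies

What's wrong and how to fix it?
Bug: SQLite uses || for string concatenation; + coerces text to numbers (yielding 0)

Fix: Use the || operator for string concatenation

Corrected query:
SELECT genre || ': ' || title AS label FROM movies

Result:
label                   
------------------------
Action: Gladiator       
Animation: WALL-E       
Sci-Fi: The Matrix      
Animation: Coco         
Sci-Fi: Arrival         
Animation: Shrek        
Animation: Spirited Away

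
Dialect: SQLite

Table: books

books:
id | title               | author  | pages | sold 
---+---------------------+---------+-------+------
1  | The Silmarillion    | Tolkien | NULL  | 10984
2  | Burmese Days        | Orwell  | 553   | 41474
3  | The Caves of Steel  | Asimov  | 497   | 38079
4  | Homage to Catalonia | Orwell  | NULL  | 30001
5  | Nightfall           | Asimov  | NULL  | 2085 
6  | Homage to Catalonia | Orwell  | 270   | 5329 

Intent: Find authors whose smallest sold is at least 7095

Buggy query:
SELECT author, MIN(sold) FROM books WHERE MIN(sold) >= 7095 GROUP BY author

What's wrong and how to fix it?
Bug: MIN() in WHERE is a misuse of aggregate

Fix: Use HAVING for the per-group MIN condition

Corrected query:
SELECT author, MIN(sold) FROM books GROUP BY author HAVING MIN(sold) >= 7095

Result:
author  | MIN(sold)
--------+----------
Tolkien | 10984    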